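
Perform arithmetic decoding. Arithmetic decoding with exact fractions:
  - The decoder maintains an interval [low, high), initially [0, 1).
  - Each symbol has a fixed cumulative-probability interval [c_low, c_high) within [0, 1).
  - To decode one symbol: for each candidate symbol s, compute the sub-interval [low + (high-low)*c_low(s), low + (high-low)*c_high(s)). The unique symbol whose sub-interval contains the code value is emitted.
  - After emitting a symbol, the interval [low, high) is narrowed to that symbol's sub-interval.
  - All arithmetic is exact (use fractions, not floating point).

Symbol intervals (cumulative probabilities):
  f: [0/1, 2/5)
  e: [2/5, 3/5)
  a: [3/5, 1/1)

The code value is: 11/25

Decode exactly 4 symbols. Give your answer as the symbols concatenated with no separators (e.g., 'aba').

Answer: efee

Derivation:
Step 1: interval [0/1, 1/1), width = 1/1 - 0/1 = 1/1
  'f': [0/1 + 1/1*0/1, 0/1 + 1/1*2/5) = [0/1, 2/5)
  'e': [0/1 + 1/1*2/5, 0/1 + 1/1*3/5) = [2/5, 3/5) <- contains code 11/25
  'a': [0/1 + 1/1*3/5, 0/1 + 1/1*1/1) = [3/5, 1/1)
  emit 'e', narrow to [2/5, 3/5)
Step 2: interval [2/5, 3/5), width = 3/5 - 2/5 = 1/5
  'f': [2/5 + 1/5*0/1, 2/5 + 1/5*2/5) = [2/5, 12/25) <- contains code 11/25
  'e': [2/5 + 1/5*2/5, 2/5 + 1/5*3/5) = [12/25, 13/25)
  'a': [2/5 + 1/5*3/5, 2/5 + 1/5*1/1) = [13/25, 3/5)
  emit 'f', narrow to [2/5, 12/25)
Step 3: interval [2/5, 12/25), width = 12/25 - 2/5 = 2/25
  'f': [2/5 + 2/25*0/1, 2/5 + 2/25*2/5) = [2/5, 54/125)
  'e': [2/5 + 2/25*2/5, 2/5 + 2/25*3/5) = [54/125, 56/125) <- contains code 11/25
  'a': [2/5 + 2/25*3/5, 2/5 + 2/25*1/1) = [56/125, 12/25)
  emit 'e', narrow to [54/125, 56/125)
Step 4: interval [54/125, 56/125), width = 56/125 - 54/125 = 2/125
  'f': [54/125 + 2/125*0/1, 54/125 + 2/125*2/5) = [54/125, 274/625)
  'e': [54/125 + 2/125*2/5, 54/125 + 2/125*3/5) = [274/625, 276/625) <- contains code 11/25
  'a': [54/125 + 2/125*3/5, 54/125 + 2/125*1/1) = [276/625, 56/125)
  emit 'e', narrow to [274/625, 276/625)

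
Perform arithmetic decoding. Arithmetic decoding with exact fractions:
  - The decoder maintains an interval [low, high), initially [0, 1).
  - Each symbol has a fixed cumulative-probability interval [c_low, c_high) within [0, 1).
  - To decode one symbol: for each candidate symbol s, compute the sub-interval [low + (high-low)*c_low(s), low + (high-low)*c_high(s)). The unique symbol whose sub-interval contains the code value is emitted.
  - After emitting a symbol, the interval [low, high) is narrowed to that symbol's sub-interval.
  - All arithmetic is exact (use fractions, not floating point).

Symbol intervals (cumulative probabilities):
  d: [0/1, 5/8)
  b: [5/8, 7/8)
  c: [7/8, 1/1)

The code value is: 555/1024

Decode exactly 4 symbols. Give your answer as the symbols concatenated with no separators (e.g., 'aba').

Step 1: interval [0/1, 1/1), width = 1/1 - 0/1 = 1/1
  'd': [0/1 + 1/1*0/1, 0/1 + 1/1*5/8) = [0/1, 5/8) <- contains code 555/1024
  'b': [0/1 + 1/1*5/8, 0/1 + 1/1*7/8) = [5/8, 7/8)
  'c': [0/1 + 1/1*7/8, 0/1 + 1/1*1/1) = [7/8, 1/1)
  emit 'd', narrow to [0/1, 5/8)
Step 2: interval [0/1, 5/8), width = 5/8 - 0/1 = 5/8
  'd': [0/1 + 5/8*0/1, 0/1 + 5/8*5/8) = [0/1, 25/64)
  'b': [0/1 + 5/8*5/8, 0/1 + 5/8*7/8) = [25/64, 35/64) <- contains code 555/1024
  'c': [0/1 + 5/8*7/8, 0/1 + 5/8*1/1) = [35/64, 5/8)
  emit 'b', narrow to [25/64, 35/64)
Step 3: interval [25/64, 35/64), width = 35/64 - 25/64 = 5/32
  'd': [25/64 + 5/32*0/1, 25/64 + 5/32*5/8) = [25/64, 125/256)
  'b': [25/64 + 5/32*5/8, 25/64 + 5/32*7/8) = [125/256, 135/256)
  'c': [25/64 + 5/32*7/8, 25/64 + 5/32*1/1) = [135/256, 35/64) <- contains code 555/1024
  emit 'c', narrow to [135/256, 35/64)
Step 4: interval [135/256, 35/64), width = 35/64 - 135/256 = 5/256
  'd': [135/256 + 5/256*0/1, 135/256 + 5/256*5/8) = [135/256, 1105/2048)
  'b': [135/256 + 5/256*5/8, 135/256 + 5/256*7/8) = [1105/2048, 1115/2048) <- contains code 555/1024
  'c': [135/256 + 5/256*7/8, 135/256 + 5/256*1/1) = [1115/2048, 35/64)
  emit 'b', narrow to [1105/2048, 1115/2048)

Answer: dbcb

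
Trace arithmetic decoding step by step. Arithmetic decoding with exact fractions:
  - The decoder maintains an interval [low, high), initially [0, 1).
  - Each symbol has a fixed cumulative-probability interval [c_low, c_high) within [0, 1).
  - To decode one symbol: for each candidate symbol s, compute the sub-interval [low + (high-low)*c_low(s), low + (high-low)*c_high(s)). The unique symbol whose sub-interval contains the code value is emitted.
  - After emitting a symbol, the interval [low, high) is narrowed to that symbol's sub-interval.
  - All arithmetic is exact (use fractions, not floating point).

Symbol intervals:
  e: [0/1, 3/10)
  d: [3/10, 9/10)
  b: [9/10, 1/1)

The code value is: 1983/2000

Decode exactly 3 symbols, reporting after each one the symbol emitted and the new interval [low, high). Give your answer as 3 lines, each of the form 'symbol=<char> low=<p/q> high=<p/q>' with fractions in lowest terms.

Answer: symbol=b low=9/10 high=1/1
symbol=b low=99/100 high=1/1
symbol=e low=99/100 high=993/1000

Derivation:
Step 1: interval [0/1, 1/1), width = 1/1 - 0/1 = 1/1
  'e': [0/1 + 1/1*0/1, 0/1 + 1/1*3/10) = [0/1, 3/10)
  'd': [0/1 + 1/1*3/10, 0/1 + 1/1*9/10) = [3/10, 9/10)
  'b': [0/1 + 1/1*9/10, 0/1 + 1/1*1/1) = [9/10, 1/1) <- contains code 1983/2000
  emit 'b', narrow to [9/10, 1/1)
Step 2: interval [9/10, 1/1), width = 1/1 - 9/10 = 1/10
  'e': [9/10 + 1/10*0/1, 9/10 + 1/10*3/10) = [9/10, 93/100)
  'd': [9/10 + 1/10*3/10, 9/10 + 1/10*9/10) = [93/100, 99/100)
  'b': [9/10 + 1/10*9/10, 9/10 + 1/10*1/1) = [99/100, 1/1) <- contains code 1983/2000
  emit 'b', narrow to [99/100, 1/1)
Step 3: interval [99/100, 1/1), width = 1/1 - 99/100 = 1/100
  'e': [99/100 + 1/100*0/1, 99/100 + 1/100*3/10) = [99/100, 993/1000) <- contains code 1983/2000
  'd': [99/100 + 1/100*3/10, 99/100 + 1/100*9/10) = [993/1000, 999/1000)
  'b': [99/100 + 1/100*9/10, 99/100 + 1/100*1/1) = [999/1000, 1/1)
  emit 'e', narrow to [99/100, 993/1000)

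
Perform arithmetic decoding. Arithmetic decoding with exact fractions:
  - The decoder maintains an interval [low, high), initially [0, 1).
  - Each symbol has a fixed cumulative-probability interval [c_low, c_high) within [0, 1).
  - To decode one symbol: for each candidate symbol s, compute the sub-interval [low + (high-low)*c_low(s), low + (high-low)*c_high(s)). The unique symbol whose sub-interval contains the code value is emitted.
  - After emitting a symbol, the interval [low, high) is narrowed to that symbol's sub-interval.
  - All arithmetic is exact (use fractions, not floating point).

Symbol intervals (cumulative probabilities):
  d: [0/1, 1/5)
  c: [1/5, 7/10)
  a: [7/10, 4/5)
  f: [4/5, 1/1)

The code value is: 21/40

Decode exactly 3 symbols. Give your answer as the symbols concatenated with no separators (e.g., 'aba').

Answer: ccf

Derivation:
Step 1: interval [0/1, 1/1), width = 1/1 - 0/1 = 1/1
  'd': [0/1 + 1/1*0/1, 0/1 + 1/1*1/5) = [0/1, 1/5)
  'c': [0/1 + 1/1*1/5, 0/1 + 1/1*7/10) = [1/5, 7/10) <- contains code 21/40
  'a': [0/1 + 1/1*7/10, 0/1 + 1/1*4/5) = [7/10, 4/5)
  'f': [0/1 + 1/1*4/5, 0/1 + 1/1*1/1) = [4/5, 1/1)
  emit 'c', narrow to [1/5, 7/10)
Step 2: interval [1/5, 7/10), width = 7/10 - 1/5 = 1/2
  'd': [1/5 + 1/2*0/1, 1/5 + 1/2*1/5) = [1/5, 3/10)
  'c': [1/5 + 1/2*1/5, 1/5 + 1/2*7/10) = [3/10, 11/20) <- contains code 21/40
  'a': [1/5 + 1/2*7/10, 1/5 + 1/2*4/5) = [11/20, 3/5)
  'f': [1/5 + 1/2*4/5, 1/5 + 1/2*1/1) = [3/5, 7/10)
  emit 'c', narrow to [3/10, 11/20)
Step 3: interval [3/10, 11/20), width = 11/20 - 3/10 = 1/4
  'd': [3/10 + 1/4*0/1, 3/10 + 1/4*1/5) = [3/10, 7/20)
  'c': [3/10 + 1/4*1/5, 3/10 + 1/4*7/10) = [7/20, 19/40)
  'a': [3/10 + 1/4*7/10, 3/10 + 1/4*4/5) = [19/40, 1/2)
  'f': [3/10 + 1/4*4/5, 3/10 + 1/4*1/1) = [1/2, 11/20) <- contains code 21/40
  emit 'f', narrow to [1/2, 11/20)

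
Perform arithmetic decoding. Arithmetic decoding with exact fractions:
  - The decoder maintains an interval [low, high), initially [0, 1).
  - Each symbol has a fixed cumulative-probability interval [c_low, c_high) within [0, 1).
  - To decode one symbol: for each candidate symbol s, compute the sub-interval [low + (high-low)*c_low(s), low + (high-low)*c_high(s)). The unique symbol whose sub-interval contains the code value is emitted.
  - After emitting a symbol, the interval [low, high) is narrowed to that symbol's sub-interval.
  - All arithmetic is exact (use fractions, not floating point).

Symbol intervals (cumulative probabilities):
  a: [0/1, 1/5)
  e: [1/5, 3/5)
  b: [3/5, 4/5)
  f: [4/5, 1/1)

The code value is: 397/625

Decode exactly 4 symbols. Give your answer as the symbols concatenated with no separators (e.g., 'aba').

Step 1: interval [0/1, 1/1), width = 1/1 - 0/1 = 1/1
  'a': [0/1 + 1/1*0/1, 0/1 + 1/1*1/5) = [0/1, 1/5)
  'e': [0/1 + 1/1*1/5, 0/1 + 1/1*3/5) = [1/5, 3/5)
  'b': [0/1 + 1/1*3/5, 0/1 + 1/1*4/5) = [3/5, 4/5) <- contains code 397/625
  'f': [0/1 + 1/1*4/5, 0/1 + 1/1*1/1) = [4/5, 1/1)
  emit 'b', narrow to [3/5, 4/5)
Step 2: interval [3/5, 4/5), width = 4/5 - 3/5 = 1/5
  'a': [3/5 + 1/5*0/1, 3/5 + 1/5*1/5) = [3/5, 16/25) <- contains code 397/625
  'e': [3/5 + 1/5*1/5, 3/5 + 1/5*3/5) = [16/25, 18/25)
  'b': [3/5 + 1/5*3/5, 3/5 + 1/5*4/5) = [18/25, 19/25)
  'f': [3/5 + 1/5*4/5, 3/5 + 1/5*1/1) = [19/25, 4/5)
  emit 'a', narrow to [3/5, 16/25)
Step 3: interval [3/5, 16/25), width = 16/25 - 3/5 = 1/25
  'a': [3/5 + 1/25*0/1, 3/5 + 1/25*1/5) = [3/5, 76/125)
  'e': [3/5 + 1/25*1/5, 3/5 + 1/25*3/5) = [76/125, 78/125)
  'b': [3/5 + 1/25*3/5, 3/5 + 1/25*4/5) = [78/125, 79/125)
  'f': [3/5 + 1/25*4/5, 3/5 + 1/25*1/1) = [79/125, 16/25) <- contains code 397/625
  emit 'f', narrow to [79/125, 16/25)
Step 4: interval [79/125, 16/25), width = 16/25 - 79/125 = 1/125
  'a': [79/125 + 1/125*0/1, 79/125 + 1/125*1/5) = [79/125, 396/625)
  'e': [79/125 + 1/125*1/5, 79/125 + 1/125*3/5) = [396/625, 398/625) <- contains code 397/625
  'b': [79/125 + 1/125*3/5, 79/125 + 1/125*4/5) = [398/625, 399/625)
  'f': [79/125 + 1/125*4/5, 79/125 + 1/125*1/1) = [399/625, 16/25)
  emit 'e', narrow to [396/625, 398/625)

Answer: bafe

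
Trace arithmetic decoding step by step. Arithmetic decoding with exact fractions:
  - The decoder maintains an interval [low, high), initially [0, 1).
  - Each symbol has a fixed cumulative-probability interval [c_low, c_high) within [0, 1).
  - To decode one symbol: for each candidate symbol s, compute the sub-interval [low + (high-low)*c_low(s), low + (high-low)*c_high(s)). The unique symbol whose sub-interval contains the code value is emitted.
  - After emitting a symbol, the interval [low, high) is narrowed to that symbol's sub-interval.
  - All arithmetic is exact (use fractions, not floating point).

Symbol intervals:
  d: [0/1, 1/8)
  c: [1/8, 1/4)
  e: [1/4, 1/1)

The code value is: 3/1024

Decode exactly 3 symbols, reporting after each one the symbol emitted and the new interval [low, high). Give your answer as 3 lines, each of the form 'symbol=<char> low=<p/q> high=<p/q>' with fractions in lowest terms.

Step 1: interval [0/1, 1/1), width = 1/1 - 0/1 = 1/1
  'd': [0/1 + 1/1*0/1, 0/1 + 1/1*1/8) = [0/1, 1/8) <- contains code 3/1024
  'c': [0/1 + 1/1*1/8, 0/1 + 1/1*1/4) = [1/8, 1/4)
  'e': [0/1 + 1/1*1/4, 0/1 + 1/1*1/1) = [1/4, 1/1)
  emit 'd', narrow to [0/1, 1/8)
Step 2: interval [0/1, 1/8), width = 1/8 - 0/1 = 1/8
  'd': [0/1 + 1/8*0/1, 0/1 + 1/8*1/8) = [0/1, 1/64) <- contains code 3/1024
  'c': [0/1 + 1/8*1/8, 0/1 + 1/8*1/4) = [1/64, 1/32)
  'e': [0/1 + 1/8*1/4, 0/1 + 1/8*1/1) = [1/32, 1/8)
  emit 'd', narrow to [0/1, 1/64)
Step 3: interval [0/1, 1/64), width = 1/64 - 0/1 = 1/64
  'd': [0/1 + 1/64*0/1, 0/1 + 1/64*1/8) = [0/1, 1/512)
  'c': [0/1 + 1/64*1/8, 0/1 + 1/64*1/4) = [1/512, 1/256) <- contains code 3/1024
  'e': [0/1 + 1/64*1/4, 0/1 + 1/64*1/1) = [1/256, 1/64)
  emit 'c', narrow to [1/512, 1/256)

Answer: symbol=d low=0/1 high=1/8
symbol=d low=0/1 high=1/64
symbol=c low=1/512 high=1/256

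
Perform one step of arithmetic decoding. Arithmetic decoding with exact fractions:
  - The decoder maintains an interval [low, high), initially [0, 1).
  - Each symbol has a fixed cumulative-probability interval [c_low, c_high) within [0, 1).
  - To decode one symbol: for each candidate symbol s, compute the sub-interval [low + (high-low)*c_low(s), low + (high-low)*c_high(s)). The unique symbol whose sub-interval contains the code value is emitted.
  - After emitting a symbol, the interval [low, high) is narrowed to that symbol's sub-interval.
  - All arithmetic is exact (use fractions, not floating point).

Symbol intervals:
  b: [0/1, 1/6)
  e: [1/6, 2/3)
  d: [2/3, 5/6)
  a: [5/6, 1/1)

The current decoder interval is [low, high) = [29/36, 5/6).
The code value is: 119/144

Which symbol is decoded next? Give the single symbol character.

Answer: d

Derivation:
Interval width = high − low = 5/6 − 29/36 = 1/36
Scaled code = (code − low) / width = (119/144 − 29/36) / 1/36 = 3/4
  b: [0/1, 1/6) 
  e: [1/6, 2/3) 
  d: [2/3, 5/6) ← scaled code falls here ✓
  a: [5/6, 1/1) 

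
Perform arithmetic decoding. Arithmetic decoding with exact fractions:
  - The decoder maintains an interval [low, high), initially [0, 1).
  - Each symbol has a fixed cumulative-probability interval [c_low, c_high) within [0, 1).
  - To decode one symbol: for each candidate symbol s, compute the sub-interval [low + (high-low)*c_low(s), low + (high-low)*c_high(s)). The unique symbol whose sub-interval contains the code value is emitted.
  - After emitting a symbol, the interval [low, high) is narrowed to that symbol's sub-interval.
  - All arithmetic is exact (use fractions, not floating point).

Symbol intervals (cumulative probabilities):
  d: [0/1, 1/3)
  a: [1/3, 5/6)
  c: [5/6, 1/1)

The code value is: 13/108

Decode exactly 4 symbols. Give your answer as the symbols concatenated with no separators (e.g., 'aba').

Answer: dadd

Derivation:
Step 1: interval [0/1, 1/1), width = 1/1 - 0/1 = 1/1
  'd': [0/1 + 1/1*0/1, 0/1 + 1/1*1/3) = [0/1, 1/3) <- contains code 13/108
  'a': [0/1 + 1/1*1/3, 0/1 + 1/1*5/6) = [1/3, 5/6)
  'c': [0/1 + 1/1*5/6, 0/1 + 1/1*1/1) = [5/6, 1/1)
  emit 'd', narrow to [0/1, 1/3)
Step 2: interval [0/1, 1/3), width = 1/3 - 0/1 = 1/3
  'd': [0/1 + 1/3*0/1, 0/1 + 1/3*1/3) = [0/1, 1/9)
  'a': [0/1 + 1/3*1/3, 0/1 + 1/3*5/6) = [1/9, 5/18) <- contains code 13/108
  'c': [0/1 + 1/3*5/6, 0/1 + 1/3*1/1) = [5/18, 1/3)
  emit 'a', narrow to [1/9, 5/18)
Step 3: interval [1/9, 5/18), width = 5/18 - 1/9 = 1/6
  'd': [1/9 + 1/6*0/1, 1/9 + 1/6*1/3) = [1/9, 1/6) <- contains code 13/108
  'a': [1/9 + 1/6*1/3, 1/9 + 1/6*5/6) = [1/6, 1/4)
  'c': [1/9 + 1/6*5/6, 1/9 + 1/6*1/1) = [1/4, 5/18)
  emit 'd', narrow to [1/9, 1/6)
Step 4: interval [1/9, 1/6), width = 1/6 - 1/9 = 1/18
  'd': [1/9 + 1/18*0/1, 1/9 + 1/18*1/3) = [1/9, 7/54) <- contains code 13/108
  'a': [1/9 + 1/18*1/3, 1/9 + 1/18*5/6) = [7/54, 17/108)
  'c': [1/9 + 1/18*5/6, 1/9 + 1/18*1/1) = [17/108, 1/6)
  emit 'd', narrow to [1/9, 7/54)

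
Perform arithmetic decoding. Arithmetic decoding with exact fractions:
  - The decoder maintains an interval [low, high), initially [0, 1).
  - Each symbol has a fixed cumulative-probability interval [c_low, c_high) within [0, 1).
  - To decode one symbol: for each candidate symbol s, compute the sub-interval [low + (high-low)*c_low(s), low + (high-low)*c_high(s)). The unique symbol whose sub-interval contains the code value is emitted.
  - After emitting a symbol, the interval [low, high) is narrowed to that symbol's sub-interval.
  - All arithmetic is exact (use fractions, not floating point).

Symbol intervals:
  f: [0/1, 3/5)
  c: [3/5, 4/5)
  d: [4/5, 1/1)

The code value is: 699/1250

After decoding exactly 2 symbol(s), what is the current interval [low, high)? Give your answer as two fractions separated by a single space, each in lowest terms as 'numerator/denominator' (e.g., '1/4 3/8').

Answer: 12/25 3/5

Derivation:
Step 1: interval [0/1, 1/1), width = 1/1 - 0/1 = 1/1
  'f': [0/1 + 1/1*0/1, 0/1 + 1/1*3/5) = [0/1, 3/5) <- contains code 699/1250
  'c': [0/1 + 1/1*3/5, 0/1 + 1/1*4/5) = [3/5, 4/5)
  'd': [0/1 + 1/1*4/5, 0/1 + 1/1*1/1) = [4/5, 1/1)
  emit 'f', narrow to [0/1, 3/5)
Step 2: interval [0/1, 3/5), width = 3/5 - 0/1 = 3/5
  'f': [0/1 + 3/5*0/1, 0/1 + 3/5*3/5) = [0/1, 9/25)
  'c': [0/1 + 3/5*3/5, 0/1 + 3/5*4/5) = [9/25, 12/25)
  'd': [0/1 + 3/5*4/5, 0/1 + 3/5*1/1) = [12/25, 3/5) <- contains code 699/1250
  emit 'd', narrow to [12/25, 3/5)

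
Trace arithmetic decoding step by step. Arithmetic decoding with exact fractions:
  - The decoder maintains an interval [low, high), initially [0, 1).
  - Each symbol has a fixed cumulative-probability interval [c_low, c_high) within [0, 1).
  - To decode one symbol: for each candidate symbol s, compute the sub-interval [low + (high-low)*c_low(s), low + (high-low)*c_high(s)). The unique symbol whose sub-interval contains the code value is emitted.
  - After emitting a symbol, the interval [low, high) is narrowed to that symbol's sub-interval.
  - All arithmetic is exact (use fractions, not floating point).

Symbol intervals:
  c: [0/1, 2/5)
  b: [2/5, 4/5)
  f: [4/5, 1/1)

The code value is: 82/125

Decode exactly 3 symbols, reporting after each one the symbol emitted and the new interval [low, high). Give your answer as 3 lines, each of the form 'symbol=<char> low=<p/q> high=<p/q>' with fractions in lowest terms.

Answer: symbol=b low=2/5 high=4/5
symbol=b low=14/25 high=18/25
symbol=b low=78/125 high=86/125

Derivation:
Step 1: interval [0/1, 1/1), width = 1/1 - 0/1 = 1/1
  'c': [0/1 + 1/1*0/1, 0/1 + 1/1*2/5) = [0/1, 2/5)
  'b': [0/1 + 1/1*2/5, 0/1 + 1/1*4/5) = [2/5, 4/5) <- contains code 82/125
  'f': [0/1 + 1/1*4/5, 0/1 + 1/1*1/1) = [4/5, 1/1)
  emit 'b', narrow to [2/5, 4/5)
Step 2: interval [2/5, 4/5), width = 4/5 - 2/5 = 2/5
  'c': [2/5 + 2/5*0/1, 2/5 + 2/5*2/5) = [2/5, 14/25)
  'b': [2/5 + 2/5*2/5, 2/5 + 2/5*4/5) = [14/25, 18/25) <- contains code 82/125
  'f': [2/5 + 2/5*4/5, 2/5 + 2/5*1/1) = [18/25, 4/5)
  emit 'b', narrow to [14/25, 18/25)
Step 3: interval [14/25, 18/25), width = 18/25 - 14/25 = 4/25
  'c': [14/25 + 4/25*0/1, 14/25 + 4/25*2/5) = [14/25, 78/125)
  'b': [14/25 + 4/25*2/5, 14/25 + 4/25*4/5) = [78/125, 86/125) <- contains code 82/125
  'f': [14/25 + 4/25*4/5, 14/25 + 4/25*1/1) = [86/125, 18/25)
  emit 'b', narrow to [78/125, 86/125)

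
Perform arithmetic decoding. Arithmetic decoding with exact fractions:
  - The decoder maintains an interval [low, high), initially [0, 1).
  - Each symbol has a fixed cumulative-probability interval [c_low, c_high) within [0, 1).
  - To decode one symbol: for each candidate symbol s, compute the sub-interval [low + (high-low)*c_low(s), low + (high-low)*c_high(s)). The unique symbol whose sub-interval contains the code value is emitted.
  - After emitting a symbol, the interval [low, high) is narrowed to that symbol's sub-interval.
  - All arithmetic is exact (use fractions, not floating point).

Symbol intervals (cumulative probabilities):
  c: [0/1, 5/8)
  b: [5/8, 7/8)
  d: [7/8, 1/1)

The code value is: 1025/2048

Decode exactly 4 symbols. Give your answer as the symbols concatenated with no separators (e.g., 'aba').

Step 1: interval [0/1, 1/1), width = 1/1 - 0/1 = 1/1
  'c': [0/1 + 1/1*0/1, 0/1 + 1/1*5/8) = [0/1, 5/8) <- contains code 1025/2048
  'b': [0/1 + 1/1*5/8, 0/1 + 1/1*7/8) = [5/8, 7/8)
  'd': [0/1 + 1/1*7/8, 0/1 + 1/1*1/1) = [7/8, 1/1)
  emit 'c', narrow to [0/1, 5/8)
Step 2: interval [0/1, 5/8), width = 5/8 - 0/1 = 5/8
  'c': [0/1 + 5/8*0/1, 0/1 + 5/8*5/8) = [0/1, 25/64)
  'b': [0/1 + 5/8*5/8, 0/1 + 5/8*7/8) = [25/64, 35/64) <- contains code 1025/2048
  'd': [0/1 + 5/8*7/8, 0/1 + 5/8*1/1) = [35/64, 5/8)
  emit 'b', narrow to [25/64, 35/64)
Step 3: interval [25/64, 35/64), width = 35/64 - 25/64 = 5/32
  'c': [25/64 + 5/32*0/1, 25/64 + 5/32*5/8) = [25/64, 125/256)
  'b': [25/64 + 5/32*5/8, 25/64 + 5/32*7/8) = [125/256, 135/256) <- contains code 1025/2048
  'd': [25/64 + 5/32*7/8, 25/64 + 5/32*1/1) = [135/256, 35/64)
  emit 'b', narrow to [125/256, 135/256)
Step 4: interval [125/256, 135/256), width = 135/256 - 125/256 = 5/128
  'c': [125/256 + 5/128*0/1, 125/256 + 5/128*5/8) = [125/256, 525/1024) <- contains code 1025/2048
  'b': [125/256 + 5/128*5/8, 125/256 + 5/128*7/8) = [525/1024, 535/1024)
  'd': [125/256 + 5/128*7/8, 125/256 + 5/128*1/1) = [535/1024, 135/256)
  emit 'c', narrow to [125/256, 525/1024)

Answer: cbbc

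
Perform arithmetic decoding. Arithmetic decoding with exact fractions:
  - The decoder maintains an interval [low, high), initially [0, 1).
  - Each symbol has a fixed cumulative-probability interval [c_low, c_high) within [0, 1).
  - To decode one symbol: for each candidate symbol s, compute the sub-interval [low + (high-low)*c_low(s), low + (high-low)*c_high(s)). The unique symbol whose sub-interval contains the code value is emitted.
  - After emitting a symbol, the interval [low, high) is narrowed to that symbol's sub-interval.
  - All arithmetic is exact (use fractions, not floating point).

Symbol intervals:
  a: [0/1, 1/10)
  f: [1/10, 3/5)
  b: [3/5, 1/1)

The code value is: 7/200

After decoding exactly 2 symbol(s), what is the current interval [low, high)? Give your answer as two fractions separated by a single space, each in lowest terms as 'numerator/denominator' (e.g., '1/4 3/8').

Answer: 1/100 3/50

Derivation:
Step 1: interval [0/1, 1/1), width = 1/1 - 0/1 = 1/1
  'a': [0/1 + 1/1*0/1, 0/1 + 1/1*1/10) = [0/1, 1/10) <- contains code 7/200
  'f': [0/1 + 1/1*1/10, 0/1 + 1/1*3/5) = [1/10, 3/5)
  'b': [0/1 + 1/1*3/5, 0/1 + 1/1*1/1) = [3/5, 1/1)
  emit 'a', narrow to [0/1, 1/10)
Step 2: interval [0/1, 1/10), width = 1/10 - 0/1 = 1/10
  'a': [0/1 + 1/10*0/1, 0/1 + 1/10*1/10) = [0/1, 1/100)
  'f': [0/1 + 1/10*1/10, 0/1 + 1/10*3/5) = [1/100, 3/50) <- contains code 7/200
  'b': [0/1 + 1/10*3/5, 0/1 + 1/10*1/1) = [3/50, 1/10)
  emit 'f', narrow to [1/100, 3/50)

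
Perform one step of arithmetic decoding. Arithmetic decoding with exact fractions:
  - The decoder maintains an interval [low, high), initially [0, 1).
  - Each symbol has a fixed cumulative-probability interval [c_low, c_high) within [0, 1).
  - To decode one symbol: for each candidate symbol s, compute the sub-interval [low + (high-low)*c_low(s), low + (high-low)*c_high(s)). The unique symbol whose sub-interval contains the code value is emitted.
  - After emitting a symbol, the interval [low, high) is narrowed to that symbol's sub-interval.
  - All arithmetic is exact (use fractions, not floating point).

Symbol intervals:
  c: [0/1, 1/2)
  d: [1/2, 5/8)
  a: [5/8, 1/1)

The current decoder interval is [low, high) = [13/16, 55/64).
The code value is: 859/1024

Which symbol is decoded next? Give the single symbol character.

Interval width = high − low = 55/64 − 13/16 = 3/64
Scaled code = (code − low) / width = (859/1024 − 13/16) / 3/64 = 9/16
  c: [0/1, 1/2) 
  d: [1/2, 5/8) ← scaled code falls here ✓
  a: [5/8, 1/1) 

Answer: d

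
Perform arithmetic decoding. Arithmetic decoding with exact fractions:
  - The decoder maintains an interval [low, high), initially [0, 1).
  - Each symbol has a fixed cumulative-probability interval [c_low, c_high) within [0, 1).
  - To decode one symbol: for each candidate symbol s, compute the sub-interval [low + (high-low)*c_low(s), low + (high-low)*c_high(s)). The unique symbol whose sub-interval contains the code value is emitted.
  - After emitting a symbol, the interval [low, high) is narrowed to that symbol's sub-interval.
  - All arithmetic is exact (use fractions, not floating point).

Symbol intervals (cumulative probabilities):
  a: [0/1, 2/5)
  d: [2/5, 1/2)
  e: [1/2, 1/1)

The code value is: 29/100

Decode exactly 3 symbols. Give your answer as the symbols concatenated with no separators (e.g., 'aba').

Step 1: interval [0/1, 1/1), width = 1/1 - 0/1 = 1/1
  'a': [0/1 + 1/1*0/1, 0/1 + 1/1*2/5) = [0/1, 2/5) <- contains code 29/100
  'd': [0/1 + 1/1*2/5, 0/1 + 1/1*1/2) = [2/5, 1/2)
  'e': [0/1 + 1/1*1/2, 0/1 + 1/1*1/1) = [1/2, 1/1)
  emit 'a', narrow to [0/1, 2/5)
Step 2: interval [0/1, 2/5), width = 2/5 - 0/1 = 2/5
  'a': [0/1 + 2/5*0/1, 0/1 + 2/5*2/5) = [0/1, 4/25)
  'd': [0/1 + 2/5*2/5, 0/1 + 2/5*1/2) = [4/25, 1/5)
  'e': [0/1 + 2/5*1/2, 0/1 + 2/5*1/1) = [1/5, 2/5) <- contains code 29/100
  emit 'e', narrow to [1/5, 2/5)
Step 3: interval [1/5, 2/5), width = 2/5 - 1/5 = 1/5
  'a': [1/5 + 1/5*0/1, 1/5 + 1/5*2/5) = [1/5, 7/25)
  'd': [1/5 + 1/5*2/5, 1/5 + 1/5*1/2) = [7/25, 3/10) <- contains code 29/100
  'e': [1/5 + 1/5*1/2, 1/5 + 1/5*1/1) = [3/10, 2/5)
  emit 'd', narrow to [7/25, 3/10)

Answer: aed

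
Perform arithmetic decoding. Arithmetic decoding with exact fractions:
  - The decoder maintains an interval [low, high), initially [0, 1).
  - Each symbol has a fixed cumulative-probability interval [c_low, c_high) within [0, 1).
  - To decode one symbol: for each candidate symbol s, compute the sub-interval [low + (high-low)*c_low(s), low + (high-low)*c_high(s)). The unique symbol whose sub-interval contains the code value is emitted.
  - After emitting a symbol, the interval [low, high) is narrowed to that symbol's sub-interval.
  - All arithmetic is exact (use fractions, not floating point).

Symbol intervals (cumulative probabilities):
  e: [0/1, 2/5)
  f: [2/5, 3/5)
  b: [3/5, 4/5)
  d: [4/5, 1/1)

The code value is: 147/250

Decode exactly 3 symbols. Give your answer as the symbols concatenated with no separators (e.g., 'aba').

Step 1: interval [0/1, 1/1), width = 1/1 - 0/1 = 1/1
  'e': [0/1 + 1/1*0/1, 0/1 + 1/1*2/5) = [0/1, 2/5)
  'f': [0/1 + 1/1*2/5, 0/1 + 1/1*3/5) = [2/5, 3/5) <- contains code 147/250
  'b': [0/1 + 1/1*3/5, 0/1 + 1/1*4/5) = [3/5, 4/5)
  'd': [0/1 + 1/1*4/5, 0/1 + 1/1*1/1) = [4/5, 1/1)
  emit 'f', narrow to [2/5, 3/5)
Step 2: interval [2/5, 3/5), width = 3/5 - 2/5 = 1/5
  'e': [2/5 + 1/5*0/1, 2/5 + 1/5*2/5) = [2/5, 12/25)
  'f': [2/5 + 1/5*2/5, 2/5 + 1/5*3/5) = [12/25, 13/25)
  'b': [2/5 + 1/5*3/5, 2/5 + 1/5*4/5) = [13/25, 14/25)
  'd': [2/5 + 1/5*4/5, 2/5 + 1/5*1/1) = [14/25, 3/5) <- contains code 147/250
  emit 'd', narrow to [14/25, 3/5)
Step 3: interval [14/25, 3/5), width = 3/5 - 14/25 = 1/25
  'e': [14/25 + 1/25*0/1, 14/25 + 1/25*2/5) = [14/25, 72/125)
  'f': [14/25 + 1/25*2/5, 14/25 + 1/25*3/5) = [72/125, 73/125)
  'b': [14/25 + 1/25*3/5, 14/25 + 1/25*4/5) = [73/125, 74/125) <- contains code 147/250
  'd': [14/25 + 1/25*4/5, 14/25 + 1/25*1/1) = [74/125, 3/5)
  emit 'b', narrow to [73/125, 74/125)

Answer: fdb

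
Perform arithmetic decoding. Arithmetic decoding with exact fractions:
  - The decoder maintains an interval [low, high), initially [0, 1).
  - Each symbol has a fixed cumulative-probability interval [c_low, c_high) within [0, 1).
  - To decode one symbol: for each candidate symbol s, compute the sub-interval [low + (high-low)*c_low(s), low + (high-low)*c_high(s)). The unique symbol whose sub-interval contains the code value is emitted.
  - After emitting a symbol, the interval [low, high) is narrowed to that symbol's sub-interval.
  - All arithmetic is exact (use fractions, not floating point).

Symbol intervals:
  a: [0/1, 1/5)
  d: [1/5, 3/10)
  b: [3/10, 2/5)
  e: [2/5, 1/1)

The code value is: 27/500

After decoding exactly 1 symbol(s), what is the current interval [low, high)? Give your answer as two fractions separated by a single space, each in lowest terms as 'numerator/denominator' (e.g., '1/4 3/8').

Answer: 0/1 1/5

Derivation:
Step 1: interval [0/1, 1/1), width = 1/1 - 0/1 = 1/1
  'a': [0/1 + 1/1*0/1, 0/1 + 1/1*1/5) = [0/1, 1/5) <- contains code 27/500
  'd': [0/1 + 1/1*1/5, 0/1 + 1/1*3/10) = [1/5, 3/10)
  'b': [0/1 + 1/1*3/10, 0/1 + 1/1*2/5) = [3/10, 2/5)
  'e': [0/1 + 1/1*2/5, 0/1 + 1/1*1/1) = [2/5, 1/1)
  emit 'a', narrow to [0/1, 1/5)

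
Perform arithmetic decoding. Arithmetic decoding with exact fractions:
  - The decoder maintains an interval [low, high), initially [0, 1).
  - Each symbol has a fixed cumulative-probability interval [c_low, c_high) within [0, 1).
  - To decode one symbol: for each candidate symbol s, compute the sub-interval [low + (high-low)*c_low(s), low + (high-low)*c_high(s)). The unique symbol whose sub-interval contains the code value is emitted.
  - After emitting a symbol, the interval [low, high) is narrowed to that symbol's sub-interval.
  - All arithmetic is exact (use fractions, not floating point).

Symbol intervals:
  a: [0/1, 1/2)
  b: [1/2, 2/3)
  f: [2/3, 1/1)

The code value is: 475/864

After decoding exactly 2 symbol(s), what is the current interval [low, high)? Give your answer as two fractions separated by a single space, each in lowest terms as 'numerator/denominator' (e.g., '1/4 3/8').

Answer: 1/2 7/12

Derivation:
Step 1: interval [0/1, 1/1), width = 1/1 - 0/1 = 1/1
  'a': [0/1 + 1/1*0/1, 0/1 + 1/1*1/2) = [0/1, 1/2)
  'b': [0/1 + 1/1*1/2, 0/1 + 1/1*2/3) = [1/2, 2/3) <- contains code 475/864
  'f': [0/1 + 1/1*2/3, 0/1 + 1/1*1/1) = [2/3, 1/1)
  emit 'b', narrow to [1/2, 2/3)
Step 2: interval [1/2, 2/3), width = 2/3 - 1/2 = 1/6
  'a': [1/2 + 1/6*0/1, 1/2 + 1/6*1/2) = [1/2, 7/12) <- contains code 475/864
  'b': [1/2 + 1/6*1/2, 1/2 + 1/6*2/3) = [7/12, 11/18)
  'f': [1/2 + 1/6*2/3, 1/2 + 1/6*1/1) = [11/18, 2/3)
  emit 'a', narrow to [1/2, 7/12)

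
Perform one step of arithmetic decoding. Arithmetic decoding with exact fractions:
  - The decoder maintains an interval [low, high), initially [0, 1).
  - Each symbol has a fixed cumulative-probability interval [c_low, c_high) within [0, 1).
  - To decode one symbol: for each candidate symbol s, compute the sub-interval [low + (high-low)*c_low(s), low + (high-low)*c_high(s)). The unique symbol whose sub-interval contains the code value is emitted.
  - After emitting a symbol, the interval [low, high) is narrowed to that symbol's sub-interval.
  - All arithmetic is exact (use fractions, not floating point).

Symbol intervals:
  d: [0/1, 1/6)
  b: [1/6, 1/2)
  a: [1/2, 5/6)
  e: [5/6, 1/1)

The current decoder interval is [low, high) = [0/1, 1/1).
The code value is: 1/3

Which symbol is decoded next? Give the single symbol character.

Interval width = high − low = 1/1 − 0/1 = 1/1
Scaled code = (code − low) / width = (1/3 − 0/1) / 1/1 = 1/3
  d: [0/1, 1/6) 
  b: [1/6, 1/2) ← scaled code falls here ✓
  a: [1/2, 5/6) 
  e: [5/6, 1/1) 

Answer: b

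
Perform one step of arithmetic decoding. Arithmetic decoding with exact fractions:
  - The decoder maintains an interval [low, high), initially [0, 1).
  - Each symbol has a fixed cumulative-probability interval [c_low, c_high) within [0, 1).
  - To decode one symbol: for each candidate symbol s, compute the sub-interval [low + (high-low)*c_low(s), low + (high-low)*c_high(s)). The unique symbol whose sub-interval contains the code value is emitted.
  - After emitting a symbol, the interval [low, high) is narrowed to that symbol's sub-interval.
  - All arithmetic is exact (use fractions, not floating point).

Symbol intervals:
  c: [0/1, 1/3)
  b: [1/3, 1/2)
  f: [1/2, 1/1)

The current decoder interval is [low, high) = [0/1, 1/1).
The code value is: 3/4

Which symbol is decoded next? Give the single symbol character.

Interval width = high − low = 1/1 − 0/1 = 1/1
Scaled code = (code − low) / width = (3/4 − 0/1) / 1/1 = 3/4
  c: [0/1, 1/3) 
  b: [1/3, 1/2) 
  f: [1/2, 1/1) ← scaled code falls here ✓

Answer: f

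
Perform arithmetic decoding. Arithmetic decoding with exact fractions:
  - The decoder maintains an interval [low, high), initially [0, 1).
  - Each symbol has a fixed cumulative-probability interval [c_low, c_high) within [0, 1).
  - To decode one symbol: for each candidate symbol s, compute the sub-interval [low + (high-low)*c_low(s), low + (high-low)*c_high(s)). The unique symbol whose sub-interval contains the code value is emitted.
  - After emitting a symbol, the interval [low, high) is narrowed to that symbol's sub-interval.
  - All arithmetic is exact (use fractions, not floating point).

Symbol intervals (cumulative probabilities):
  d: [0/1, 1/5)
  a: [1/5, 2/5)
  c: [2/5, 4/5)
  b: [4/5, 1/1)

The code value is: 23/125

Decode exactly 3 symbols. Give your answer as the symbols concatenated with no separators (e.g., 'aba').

Answer: dbc

Derivation:
Step 1: interval [0/1, 1/1), width = 1/1 - 0/1 = 1/1
  'd': [0/1 + 1/1*0/1, 0/1 + 1/1*1/5) = [0/1, 1/5) <- contains code 23/125
  'a': [0/1 + 1/1*1/5, 0/1 + 1/1*2/5) = [1/5, 2/5)
  'c': [0/1 + 1/1*2/5, 0/1 + 1/1*4/5) = [2/5, 4/5)
  'b': [0/1 + 1/1*4/5, 0/1 + 1/1*1/1) = [4/5, 1/1)
  emit 'd', narrow to [0/1, 1/5)
Step 2: interval [0/1, 1/5), width = 1/5 - 0/1 = 1/5
  'd': [0/1 + 1/5*0/1, 0/1 + 1/5*1/5) = [0/1, 1/25)
  'a': [0/1 + 1/5*1/5, 0/1 + 1/5*2/5) = [1/25, 2/25)
  'c': [0/1 + 1/5*2/5, 0/1 + 1/5*4/5) = [2/25, 4/25)
  'b': [0/1 + 1/5*4/5, 0/1 + 1/5*1/1) = [4/25, 1/5) <- contains code 23/125
  emit 'b', narrow to [4/25, 1/5)
Step 3: interval [4/25, 1/5), width = 1/5 - 4/25 = 1/25
  'd': [4/25 + 1/25*0/1, 4/25 + 1/25*1/5) = [4/25, 21/125)
  'a': [4/25 + 1/25*1/5, 4/25 + 1/25*2/5) = [21/125, 22/125)
  'c': [4/25 + 1/25*2/5, 4/25 + 1/25*4/5) = [22/125, 24/125) <- contains code 23/125
  'b': [4/25 + 1/25*4/5, 4/25 + 1/25*1/1) = [24/125, 1/5)
  emit 'c', narrow to [22/125, 24/125)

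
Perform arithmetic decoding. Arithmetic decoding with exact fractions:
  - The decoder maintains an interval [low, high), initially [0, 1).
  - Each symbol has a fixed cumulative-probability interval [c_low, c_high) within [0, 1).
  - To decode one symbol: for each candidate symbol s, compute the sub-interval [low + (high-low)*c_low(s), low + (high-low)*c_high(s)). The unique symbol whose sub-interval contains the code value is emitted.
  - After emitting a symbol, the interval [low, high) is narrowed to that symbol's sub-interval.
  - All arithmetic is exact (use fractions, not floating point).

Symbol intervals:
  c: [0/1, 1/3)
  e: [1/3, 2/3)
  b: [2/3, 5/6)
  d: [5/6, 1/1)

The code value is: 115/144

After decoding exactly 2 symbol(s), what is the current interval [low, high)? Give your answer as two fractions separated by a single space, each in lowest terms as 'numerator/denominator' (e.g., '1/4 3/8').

Answer: 7/9 29/36

Derivation:
Step 1: interval [0/1, 1/1), width = 1/1 - 0/1 = 1/1
  'c': [0/1 + 1/1*0/1, 0/1 + 1/1*1/3) = [0/1, 1/3)
  'e': [0/1 + 1/1*1/3, 0/1 + 1/1*2/3) = [1/3, 2/3)
  'b': [0/1 + 1/1*2/3, 0/1 + 1/1*5/6) = [2/3, 5/6) <- contains code 115/144
  'd': [0/1 + 1/1*5/6, 0/1 + 1/1*1/1) = [5/6, 1/1)
  emit 'b', narrow to [2/3, 5/6)
Step 2: interval [2/3, 5/6), width = 5/6 - 2/3 = 1/6
  'c': [2/3 + 1/6*0/1, 2/3 + 1/6*1/3) = [2/3, 13/18)
  'e': [2/3 + 1/6*1/3, 2/3 + 1/6*2/3) = [13/18, 7/9)
  'b': [2/3 + 1/6*2/3, 2/3 + 1/6*5/6) = [7/9, 29/36) <- contains code 115/144
  'd': [2/3 + 1/6*5/6, 2/3 + 1/6*1/1) = [29/36, 5/6)
  emit 'b', narrow to [7/9, 29/36)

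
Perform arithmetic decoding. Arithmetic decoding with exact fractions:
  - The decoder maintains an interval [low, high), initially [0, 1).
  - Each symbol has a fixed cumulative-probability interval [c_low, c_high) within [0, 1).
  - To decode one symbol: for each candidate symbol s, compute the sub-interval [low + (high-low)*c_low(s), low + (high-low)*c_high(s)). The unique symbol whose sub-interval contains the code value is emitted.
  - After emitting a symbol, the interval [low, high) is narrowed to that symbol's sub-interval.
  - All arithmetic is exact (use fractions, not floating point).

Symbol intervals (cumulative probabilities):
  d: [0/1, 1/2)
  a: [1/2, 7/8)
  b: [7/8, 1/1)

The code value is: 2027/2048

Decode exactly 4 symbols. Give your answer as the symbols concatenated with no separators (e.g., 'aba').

Answer: bbda

Derivation:
Step 1: interval [0/1, 1/1), width = 1/1 - 0/1 = 1/1
  'd': [0/1 + 1/1*0/1, 0/1 + 1/1*1/2) = [0/1, 1/2)
  'a': [0/1 + 1/1*1/2, 0/1 + 1/1*7/8) = [1/2, 7/8)
  'b': [0/1 + 1/1*7/8, 0/1 + 1/1*1/1) = [7/8, 1/1) <- contains code 2027/2048
  emit 'b', narrow to [7/8, 1/1)
Step 2: interval [7/8, 1/1), width = 1/1 - 7/8 = 1/8
  'd': [7/8 + 1/8*0/1, 7/8 + 1/8*1/2) = [7/8, 15/16)
  'a': [7/8 + 1/8*1/2, 7/8 + 1/8*7/8) = [15/16, 63/64)
  'b': [7/8 + 1/8*7/8, 7/8 + 1/8*1/1) = [63/64, 1/1) <- contains code 2027/2048
  emit 'b', narrow to [63/64, 1/1)
Step 3: interval [63/64, 1/1), width = 1/1 - 63/64 = 1/64
  'd': [63/64 + 1/64*0/1, 63/64 + 1/64*1/2) = [63/64, 127/128) <- contains code 2027/2048
  'a': [63/64 + 1/64*1/2, 63/64 + 1/64*7/8) = [127/128, 511/512)
  'b': [63/64 + 1/64*7/8, 63/64 + 1/64*1/1) = [511/512, 1/1)
  emit 'd', narrow to [63/64, 127/128)
Step 4: interval [63/64, 127/128), width = 127/128 - 63/64 = 1/128
  'd': [63/64 + 1/128*0/1, 63/64 + 1/128*1/2) = [63/64, 253/256)
  'a': [63/64 + 1/128*1/2, 63/64 + 1/128*7/8) = [253/256, 1015/1024) <- contains code 2027/2048
  'b': [63/64 + 1/128*7/8, 63/64 + 1/128*1/1) = [1015/1024, 127/128)
  emit 'a', narrow to [253/256, 1015/1024)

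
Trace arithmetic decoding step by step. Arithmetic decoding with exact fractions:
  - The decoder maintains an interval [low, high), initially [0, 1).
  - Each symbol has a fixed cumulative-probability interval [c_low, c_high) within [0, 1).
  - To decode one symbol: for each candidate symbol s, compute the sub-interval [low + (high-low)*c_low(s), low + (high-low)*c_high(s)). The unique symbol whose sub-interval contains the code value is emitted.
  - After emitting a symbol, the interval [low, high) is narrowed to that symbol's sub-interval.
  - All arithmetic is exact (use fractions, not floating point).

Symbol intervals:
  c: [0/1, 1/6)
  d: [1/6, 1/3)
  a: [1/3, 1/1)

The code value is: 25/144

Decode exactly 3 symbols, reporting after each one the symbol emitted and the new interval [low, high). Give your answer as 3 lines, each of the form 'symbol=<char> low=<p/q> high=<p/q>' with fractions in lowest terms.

Step 1: interval [0/1, 1/1), width = 1/1 - 0/1 = 1/1
  'c': [0/1 + 1/1*0/1, 0/1 + 1/1*1/6) = [0/1, 1/6)
  'd': [0/1 + 1/1*1/6, 0/1 + 1/1*1/3) = [1/6, 1/3) <- contains code 25/144
  'a': [0/1 + 1/1*1/3, 0/1 + 1/1*1/1) = [1/3, 1/1)
  emit 'd', narrow to [1/6, 1/3)
Step 2: interval [1/6, 1/3), width = 1/3 - 1/6 = 1/6
  'c': [1/6 + 1/6*0/1, 1/6 + 1/6*1/6) = [1/6, 7/36) <- contains code 25/144
  'd': [1/6 + 1/6*1/6, 1/6 + 1/6*1/3) = [7/36, 2/9)
  'a': [1/6 + 1/6*1/3, 1/6 + 1/6*1/1) = [2/9, 1/3)
  emit 'c', narrow to [1/6, 7/36)
Step 3: interval [1/6, 7/36), width = 7/36 - 1/6 = 1/36
  'c': [1/6 + 1/36*0/1, 1/6 + 1/36*1/6) = [1/6, 37/216)
  'd': [1/6 + 1/36*1/6, 1/6 + 1/36*1/3) = [37/216, 19/108) <- contains code 25/144
  'a': [1/6 + 1/36*1/3, 1/6 + 1/36*1/1) = [19/108, 7/36)
  emit 'd', narrow to [37/216, 19/108)

Answer: symbol=d low=1/6 high=1/3
symbol=c low=1/6 high=7/36
symbol=d low=37/216 high=19/108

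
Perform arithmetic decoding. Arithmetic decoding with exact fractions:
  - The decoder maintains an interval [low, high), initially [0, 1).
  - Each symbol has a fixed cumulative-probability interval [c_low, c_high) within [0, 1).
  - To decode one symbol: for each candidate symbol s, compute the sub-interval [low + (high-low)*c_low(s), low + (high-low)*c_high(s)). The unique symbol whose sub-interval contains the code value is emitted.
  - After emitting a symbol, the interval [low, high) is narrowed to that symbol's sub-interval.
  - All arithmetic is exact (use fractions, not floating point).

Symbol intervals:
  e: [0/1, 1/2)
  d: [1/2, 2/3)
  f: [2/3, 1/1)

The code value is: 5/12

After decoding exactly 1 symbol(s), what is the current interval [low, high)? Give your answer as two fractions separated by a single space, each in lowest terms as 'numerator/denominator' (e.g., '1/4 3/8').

Answer: 0/1 1/2

Derivation:
Step 1: interval [0/1, 1/1), width = 1/1 - 0/1 = 1/1
  'e': [0/1 + 1/1*0/1, 0/1 + 1/1*1/2) = [0/1, 1/2) <- contains code 5/12
  'd': [0/1 + 1/1*1/2, 0/1 + 1/1*2/3) = [1/2, 2/3)
  'f': [0/1 + 1/1*2/3, 0/1 + 1/1*1/1) = [2/3, 1/1)
  emit 'e', narrow to [0/1, 1/2)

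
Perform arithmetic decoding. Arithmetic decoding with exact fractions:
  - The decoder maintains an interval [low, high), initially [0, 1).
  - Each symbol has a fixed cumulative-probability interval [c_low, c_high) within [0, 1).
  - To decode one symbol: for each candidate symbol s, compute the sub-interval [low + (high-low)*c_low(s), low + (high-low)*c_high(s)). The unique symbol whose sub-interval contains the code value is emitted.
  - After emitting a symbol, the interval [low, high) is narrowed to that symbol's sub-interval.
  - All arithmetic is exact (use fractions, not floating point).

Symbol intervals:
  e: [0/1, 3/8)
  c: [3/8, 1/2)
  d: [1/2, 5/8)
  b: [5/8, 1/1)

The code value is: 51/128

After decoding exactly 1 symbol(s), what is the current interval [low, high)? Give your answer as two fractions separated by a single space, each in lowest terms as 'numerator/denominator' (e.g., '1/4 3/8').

Step 1: interval [0/1, 1/1), width = 1/1 - 0/1 = 1/1
  'e': [0/1 + 1/1*0/1, 0/1 + 1/1*3/8) = [0/1, 3/8)
  'c': [0/1 + 1/1*3/8, 0/1 + 1/1*1/2) = [3/8, 1/2) <- contains code 51/128
  'd': [0/1 + 1/1*1/2, 0/1 + 1/1*5/8) = [1/2, 5/8)
  'b': [0/1 + 1/1*5/8, 0/1 + 1/1*1/1) = [5/8, 1/1)
  emit 'c', narrow to [3/8, 1/2)

Answer: 3/8 1/2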